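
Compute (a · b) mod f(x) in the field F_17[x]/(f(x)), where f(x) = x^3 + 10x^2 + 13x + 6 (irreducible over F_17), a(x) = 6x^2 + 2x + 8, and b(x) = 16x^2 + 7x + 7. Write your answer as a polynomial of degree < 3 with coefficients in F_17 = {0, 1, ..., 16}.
a · b ≡ 10x^2 + 13x (mod f(x))

Multiply in F_17[x]: a(x)·b(x) = (6x^2 + 2x + 8)·(16x^2 + 7x + 7) = 11x^4 + 6x^3 + 14x^2 + 2x + 5. This has degree ≥ 3, so divide by f(x) over F_17: 11x^4 + 6x^3 + 14x^2 + 2x + 5 = (11x + 15)·(x^3 + 10x^2 + 13x + 6) + (10x^2 + 13x). Hence a·b ≡ 10x^2 + 13x (mod f). (F_17[x]/(f) is a field with 17^3 = 4913 elements since f is irreducible of degree 3.)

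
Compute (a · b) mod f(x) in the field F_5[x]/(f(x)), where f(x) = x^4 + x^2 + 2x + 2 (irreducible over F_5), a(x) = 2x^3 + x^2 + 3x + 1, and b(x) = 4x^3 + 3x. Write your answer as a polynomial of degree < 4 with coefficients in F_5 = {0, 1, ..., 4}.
a · b ≡ 2x^3 (mod f(x))

Multiply in F_5[x]: a(x)·b(x) = (2x^3 + x^2 + 3x + 1)·(4x^3 + 3x) = 3x^6 + 4x^5 + 3x^4 + 2x^3 + 4x^2 + 3x. This has degree ≥ 4, so divide by f(x) over F_5: 3x^6 + 4x^5 + 3x^4 + 2x^3 + 4x^2 + 3x = (3x^2 + 4x)·(x^4 + x^2 + 2x + 2) + (2x^3). Hence a·b ≡ 2x^3 (mod f). (F_5[x]/(f) is a field with 5^4 = 625 elements since f is irreducible of degree 4.)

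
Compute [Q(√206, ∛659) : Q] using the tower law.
[Q(√206, ∛659) : Q] = 6

Let L = Q(√206, ∛659). Since Q(√206) ⊂ L and [Q(√206):Q] = 2, the tower law gives 2 | [L:Q]. Likewise Q(∛659) ⊂ L with [Q(∛659):Q] = 3 (because 659 is not a perfect cube), so 3 | [L:Q]. As gcd(2,3) = 1, [L:Q] is divisible by 6. Conversely L is generated over Q by √206 and ∛659, so [L:Q] ≤ 2·3 = 6. Therefore [Q(√206, ∛659) : Q] = 6.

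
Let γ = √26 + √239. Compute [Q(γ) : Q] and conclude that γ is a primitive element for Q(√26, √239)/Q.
[Q(γ) : Q] = 4 (equivalently, Q(γ) = Q(√26, √239))

Obviously Q(γ) ⊆ Q(√26, √239), and [Q(√26, √239):Q] = 4 (since 26, 239 are distinct squarefree integers > 1 with 6214 not a perfect square). To show equality we compute the minimal polynomial of γ. From γ = √26 + √239: γ^2 = 26 + 2√(6214) + 239 = 265 + 2√(6214), so γ^2 - 265 = 2√(6214); squaring, (γ^2 - 265)^2 = 4·6214, i.e. γ^4 - 530γ^2 + 70225 - 24856 = 0, i.e. γ^4 - 530γ^2 + 45369 = 0. So γ is a root of x^4 - 530x^2 + 45369. This polynomial is irreducible over Q: it has no rational root (each ±√26 ± √239 is irrational), and any factorization into two quadratics over Q would force √(6214) ∈ Q (pairing opposite roots) or √26, √239 ∈ Q (other pairings), all impossible. Hence [Q(γ):Q] = 4 = [Q(√26, √239):Q], so Q(γ) = Q(√26, √239).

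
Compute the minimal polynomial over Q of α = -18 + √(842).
m_α(x) = x^2 + 36x - 518

From α + 18 = √(842), squaring gives (α + 18)^2 = 842, i.e. α^2 + 36α + 324 = 842, so α^2 + 36α - 518 = 0. The discriminant of x^2 + 36x - 518 is (36)^2 - 4·(-518) = 1296 + 2072 = 3368, and 4·(842) is not a perfect square in Q since 842 is squarefree and ≠ 1. Hence x^2 + 36x - 518 is irreducible over Q and is the minimal polynomial of α.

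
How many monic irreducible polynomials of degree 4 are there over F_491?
There are 14529951870 monic irreducible polynomials of degree 4 over F_491

Each element of F_{491^4} that lies in no proper subfield is a root of exactly one monic irreducible of degree 4 over F_491, and each such polynomial has 4 distinct roots in F_{491^4}. By Möbius inversion the count is N_491(4) = (1/4) Σ_{d|4} μ(4/d) · 491^d = (1/4)(μ(4)·491^1 + μ(2)·491^2 + μ(1)·491^4) = 58119807480/4 = 14529951870.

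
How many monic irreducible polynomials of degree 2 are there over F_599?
There are 179101 monic irreducible polynomials of degree 2 over F_599

Each element of F_{599^2} that lies in no proper subfield is a root of exactly one monic irreducible of degree 2 over F_599, and each such polynomial has 2 distinct roots in F_{599^2}. By Möbius inversion the count is N_599(2) = (1/2) Σ_{d|2} μ(2/d) · 599^d = (1/2)(μ(2)·599^1 + μ(1)·599^2) = 358202/2 = 179101.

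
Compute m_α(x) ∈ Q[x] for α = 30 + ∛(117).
m_α(x) = x^3 - 90x^2 + 2700x - 27117

Set β = α - 30 = ∛(117), so β^3 = 117. Then (α - 30)^3 - 117 = 0, i.e. α is a root of g(x) = (x - 30)^3 - 117 = x^3 - 90x^2 + 2700x - 27117. Since g(x) = h(x - 30) where h(x) = x^3 - 117, and h is irreducible over Q (because 117 is not a perfect cube, so h has no rational root, and a monic cubic with no rational root is irreducible), g is also irreducible (irreducibility is preserved under the substitution x → x - 30). Hence m_α(x) = x^3 - 90x^2 + 2700x - 27117.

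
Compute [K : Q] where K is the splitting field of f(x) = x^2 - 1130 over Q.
[K : Q] = 2

f(x) = x^2 - 1130 factors as (x - √1130)(x + √1130). The splitting field is K = Q(√1130). Since 1130 is squarefree and > 1, it is not a perfect square, so x^2 - 1130 is irreducible over Q and [Q(√1130) : Q] = 2. Hence [K : Q] = 2.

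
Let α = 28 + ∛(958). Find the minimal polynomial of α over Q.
m_α(x) = x^3 - 84x^2 + 2352x - 22910

Set β = α - 28 = ∛(958), so β^3 = 958. Then (α - 28)^3 - 958 = 0, i.e. α is a root of g(x) = (x - 28)^3 - 958 = x^3 - 84x^2 + 2352x - 22910. Since g(x) = h(x - 28) where h(x) = x^3 - 958, and h is irreducible over Q (because 958 is not a perfect cube, so h has no rational root, and a monic cubic with no rational root is irreducible), g is also irreducible (irreducibility is preserved under the substitution x → x - 28). Hence m_α(x) = x^3 - 84x^2 + 2352x - 22910.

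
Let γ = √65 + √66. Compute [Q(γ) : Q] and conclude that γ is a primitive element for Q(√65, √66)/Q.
[Q(γ) : Q] = 4 (equivalently, Q(γ) = Q(√65, √66))

Obviously Q(γ) ⊆ Q(√65, √66), and [Q(√65, √66):Q] = 4 (since 65, 66 are distinct squarefree integers > 1 with 4290 not a perfect square). To show equality we compute the minimal polynomial of γ. From γ = √65 + √66: γ^2 = 65 + 2√(4290) + 66 = 131 + 2√(4290), so γ^2 - 131 = 2√(4290); squaring, (γ^2 - 131)^2 = 4·4290, i.e. γ^4 - 262γ^2 + 17161 - 17160 = 0, i.e. γ^4 - 262γ^2 + 1 = 0. So γ is a root of x^4 - 262x^2 + 1. This polynomial is irreducible over Q: it has no rational root (each ±√65 ± √66 is irrational), and any factorization into two quadratics over Q would force √(4290) ∈ Q (pairing opposite roots) or √65, √66 ∈ Q (other pairings), all impossible. Hence [Q(γ):Q] = 4 = [Q(√65, √66):Q], so Q(γ) = Q(√65, √66).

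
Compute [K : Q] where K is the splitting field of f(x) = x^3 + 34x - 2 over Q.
[K : Q] = 6

By the rational root test, any rational root of the monic integer polynomial f(x) = x^3 + 34x - 2 must be an integer dividing the constant term -2, i.e. one of ±{1, 2}. Evaluating: f(1) = 33, f(-1) = -37, f(2) = 74, f(-2) = -78; none is 0, so f has no rational root and is therefore irreducible over Q (a cubic with no linear factor over a field is irreducible). For an irreducible cubic, the Galois group is A_3 or S_3 according as the discriminant disc(f) = -4a^3 - 27b^2 = -4·(34)^3 - 27·(-2)^2 = -157324 is or is not a square in Q. Here disc(f) = -157324 is not a perfect square in Q, so the Galois group of f over Q is not contained in A_3 and must be all of S_3. The splitting field has degree |S_3| = 6 over Q, so [K : Q] = 6.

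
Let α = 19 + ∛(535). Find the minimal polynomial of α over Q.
m_α(x) = x^3 - 57x^2 + 1083x - 7394

Set β = α - 19 = ∛(535), so β^3 = 535. Then (α - 19)^3 - 535 = 0, i.e. α is a root of g(x) = (x - 19)^3 - 535 = x^3 - 57x^2 + 1083x - 7394. Since g(x) = h(x - 19) where h(x) = x^3 - 535, and h is irreducible over Q (because 535 is not a perfect cube, so h has no rational root, and a monic cubic with no rational root is irreducible), g is also irreducible (irreducibility is preserved under the substitution x → x - 19). Hence m_α(x) = x^3 - 57x^2 + 1083x - 7394.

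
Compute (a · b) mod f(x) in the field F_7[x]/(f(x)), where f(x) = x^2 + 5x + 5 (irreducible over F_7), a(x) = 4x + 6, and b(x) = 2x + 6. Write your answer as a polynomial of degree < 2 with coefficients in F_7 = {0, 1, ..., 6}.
a · b ≡ 3x + 3 (mod f(x))

Multiply in F_7[x]: a(x)·b(x) = (4x + 6)·(2x + 6) = x^2 + x + 1. This has degree ≥ 2, so divide by f(x) over F_7: x^2 + x + 1 = (1)·(x^2 + 5x + 5) + (3x + 3). Hence a·b ≡ 3x + 3 (mod f). (F_7[x]/(f) is a field with 7^2 = 49 elements since f is irreducible of degree 2.)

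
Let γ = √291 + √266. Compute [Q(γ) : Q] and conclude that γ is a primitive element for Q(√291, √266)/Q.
[Q(γ) : Q] = 4 (equivalently, Q(γ) = Q(√291, √266))

Obviously Q(γ) ⊆ Q(√291, √266), and [Q(√291, √266):Q] = 4 (since 291, 266 are distinct squarefree integers > 1 with 77406 not a perfect square). To show equality we compute the minimal polynomial of γ. From γ = √291 + √266: γ^2 = 291 + 2√(77406) + 266 = 557 + 2√(77406), so γ^2 - 557 = 2√(77406); squaring, (γ^2 - 557)^2 = 4·77406, i.e. γ^4 - 1114γ^2 + 310249 - 309624 = 0, i.e. γ^4 - 1114γ^2 + 625 = 0. So γ is a root of x^4 - 1114x^2 + 625. This polynomial is irreducible over Q: it has no rational root (each ±√291 ± √266 is irrational), and any factorization into two quadratics over Q would force √(77406) ∈ Q (pairing opposite roots) or √291, √266 ∈ Q (other pairings), all impossible. Hence [Q(γ):Q] = 4 = [Q(√291, √266):Q], so Q(γ) = Q(√291, √266).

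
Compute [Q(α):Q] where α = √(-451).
[Q(α):Q] = 2

[Q(α):Q] equals the degree of the minimal polynomial of α. Here α^2 = -451 and x^2 + 451 is irreducible (d = -451 is squarefree, ≠ 1, hence not a square), so deg(m_α) = 2. Thus [Q(α):Q] = 2.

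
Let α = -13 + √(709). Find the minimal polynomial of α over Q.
m_α(x) = x^2 + 26x - 540

From α + 13 = √(709), squaring gives (α + 13)^2 = 709, i.e. α^2 + 26α + 169 = 709, so α^2 + 26α - 540 = 0. The discriminant of x^2 + 26x - 540 is (26)^2 - 4·(-540) = 676 + 2160 = 2836, and 4·(709) is not a perfect square in Q since 709 is squarefree and ≠ 1. Hence x^2 + 26x - 540 is irreducible over Q and is the minimal polynomial of α.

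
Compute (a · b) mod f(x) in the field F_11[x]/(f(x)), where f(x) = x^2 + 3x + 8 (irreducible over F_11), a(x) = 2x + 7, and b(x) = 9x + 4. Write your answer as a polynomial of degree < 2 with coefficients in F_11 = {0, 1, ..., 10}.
a · b ≡ 6x + 5 (mod f(x))

Multiply in F_11[x]: a(x)·b(x) = (2x + 7)·(9x + 4) = 7x^2 + 5x + 6. This has degree ≥ 2, so divide by f(x) over F_11: 7x^2 + 5x + 6 = (7)·(x^2 + 3x + 8) + (6x + 5). Hence a·b ≡ 6x + 5 (mod f). (F_11[x]/(f) is a field with 11^2 = 121 elements since f is irreducible of degree 2.)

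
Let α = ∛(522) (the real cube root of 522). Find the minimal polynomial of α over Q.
m_α(x) = x^3 - 522

α satisfies α^3 = 522, so x^3 - 522 annihilates α. By the rational root test, a rational root p/q (in lowest terms) of x^3 - 522 would satisfy p^3 = 522 q^3, forcing q = 1 and p^3 = 522; but 522 is not a perfect cube, contradiction. A monic cubic over Q with no rational root is irreducible (any nontrivial factorization would include a linear factor). Hence x^3 - 522 is the minimal polynomial of α, and in particular [Q(α):Q] = 3.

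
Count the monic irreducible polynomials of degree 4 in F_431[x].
There are 8626740840 monic irreducible polynomials of degree 4 over F_431

Each element of F_{431^4} that lies in no proper subfield is a root of exactly one monic irreducible of degree 4 over F_431, and each such polynomial has 4 distinct roots in F_{431^4}. By Möbius inversion the count is N_431(4) = (1/4) Σ_{d|4} μ(4/d) · 431^d = (1/4)(μ(4)·431^1 + μ(2)·431^2 + μ(1)·431^4) = 34506963360/4 = 8626740840.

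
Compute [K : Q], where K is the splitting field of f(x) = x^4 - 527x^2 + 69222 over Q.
[K : Q] = 4

Solving the quadratic in x^2: x^2 = (527 ± √(527^2 - 4·69222))/2 = (527 ± √841)/2 = (527 ± 29)/2, giving x^2 = 278 or x^2 = 249. So f(x) = (x^2 - 278)(x^2 - 249) and the roots of f are ±√278, ±√249. Hence the splitting field is K = Q(√278, √249). Since 278 and 249 are distinct squarefree integers > 1, their product 69222 is not a perfect square, so √249 ∉ Q(√278). By the tower law [K:Q] = [Q(√278,√249):Q(√278)] · [Q(√278):Q] = 2 · 2 = 4.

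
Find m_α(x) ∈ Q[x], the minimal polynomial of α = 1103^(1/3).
m_α(x) = x^3 - 1103

α satisfies α^3 = 1103, so x^3 - 1103 annihilates α. By the rational root test, a rational root p/q (in lowest terms) of x^3 - 1103 would satisfy p^3 = 1103 q^3, forcing q = 1 and p^3 = 1103; but 1103 is not a perfect cube, contradiction. A monic cubic over Q with no rational root is irreducible (any nontrivial factorization would include a linear factor). Hence x^3 - 1103 is the minimal polynomial of α, and in particular [Q(α):Q] = 3.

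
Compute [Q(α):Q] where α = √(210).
[Q(α):Q] = 2

[Q(α):Q] equals the degree of the minimal polynomial of α. Here α^2 = 210 and x^2 - 210 is irreducible (d = 210 is squarefree, ≠ 1, hence not a square), so deg(m_α) = 2. Thus [Q(α):Q] = 2.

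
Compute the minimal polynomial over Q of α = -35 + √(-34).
m_α(x) = x^2 + 70x + 1259

From α + 35 = √(-34), squaring gives (α + 35)^2 = -34, i.e. α^2 + 70α + 1225 = -34, so α^2 + 70α + 1259 = 0. The discriminant of x^2 + 70x + 1259 is (70)^2 - 4·(1259) = 4900 - 5036 = -136, and 4·(-34) is not a perfect square in Q since -34 is squarefree and ≠ 1. Hence x^2 + 70x + 1259 is irreducible over Q and is the minimal polynomial of α.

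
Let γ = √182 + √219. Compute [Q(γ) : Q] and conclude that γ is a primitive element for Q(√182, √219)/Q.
[Q(γ) : Q] = 4 (equivalently, Q(γ) = Q(√182, √219))

Obviously Q(γ) ⊆ Q(√182, √219), and [Q(√182, √219):Q] = 4 (since 182, 219 are distinct squarefree integers > 1 with 39858 not a perfect square). To show equality we compute the minimal polynomial of γ. From γ = √182 + √219: γ^2 = 182 + 2√(39858) + 219 = 401 + 2√(39858), so γ^2 - 401 = 2√(39858); squaring, (γ^2 - 401)^2 = 4·39858, i.e. γ^4 - 802γ^2 + 160801 - 159432 = 0, i.e. γ^4 - 802γ^2 + 1369 = 0. So γ is a root of x^4 - 802x^2 + 1369. This polynomial is irreducible over Q: it has no rational root (each ±√182 ± √219 is irrational), and any factorization into two quadratics over Q would force √(39858) ∈ Q (pairing opposite roots) or √182, √219 ∈ Q (other pairings), all impossible. Hence [Q(γ):Q] = 4 = [Q(√182, √219):Q], so Q(γ) = Q(√182, √219).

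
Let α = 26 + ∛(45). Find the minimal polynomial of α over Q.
m_α(x) = x^3 - 78x^2 + 2028x - 17621

Set β = α - 26 = ∛(45), so β^3 = 45. Then (α - 26)^3 - 45 = 0, i.e. α is a root of g(x) = (x - 26)^3 - 45 = x^3 - 78x^2 + 2028x - 17621. Since g(x) = h(x - 26) where h(x) = x^3 - 45, and h is irreducible over Q (because 45 is not a perfect cube, so h has no rational root, and a monic cubic with no rational root is irreducible), g is also irreducible (irreducibility is preserved under the substitution x → x - 26). Hence m_α(x) = x^3 - 78x^2 + 2028x - 17621.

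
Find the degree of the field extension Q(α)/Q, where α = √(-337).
[Q(α):Q] = 2

[Q(α):Q] equals the degree of the minimal polynomial of α. Here α^2 = -337 and x^2 + 337 is irreducible (d = -337 is squarefree, ≠ 1, hence not a square), so deg(m_α) = 2. Thus [Q(α):Q] = 2.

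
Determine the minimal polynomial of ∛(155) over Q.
m_α(x) = x^3 - 155

α satisfies α^3 = 155, so x^3 - 155 annihilates α. By the rational root test, a rational root p/q (in lowest terms) of x^3 - 155 would satisfy p^3 = 155 q^3, forcing q = 1 and p^3 = 155; but 155 is not a perfect cube, contradiction. A monic cubic over Q with no rational root is irreducible (any nontrivial factorization would include a linear factor). Hence x^3 - 155 is the minimal polynomial of α, and in particular [Q(α):Q] = 3.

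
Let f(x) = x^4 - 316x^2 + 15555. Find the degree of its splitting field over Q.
[K : Q] = 4

Solving the quadratic in x^2: x^2 = (316 ± √(316^2 - 4·15555))/2 = (316 ± √37636)/2 = (316 ± 194)/2, giving x^2 = 61 or x^2 = 255. So f(x) = (x^2 - 61)(x^2 - 255) and the roots of f are ±√61, ±√255. Hence the splitting field is K = Q(√61, √255). Since 61 and 255 are distinct squarefree integers > 1, their product 15555 is not a perfect square, so √255 ∉ Q(√61). By the tower law [K:Q] = [Q(√61,√255):Q(√61)] · [Q(√61):Q] = 2 · 2 = 4.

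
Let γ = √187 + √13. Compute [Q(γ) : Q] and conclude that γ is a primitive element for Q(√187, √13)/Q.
[Q(γ) : Q] = 4 (equivalently, Q(γ) = Q(√187, √13))

Obviously Q(γ) ⊆ Q(√187, √13), and [Q(√187, √13):Q] = 4 (since 187, 13 are distinct squarefree integers > 1 with 2431 not a perfect square). To show equality we compute the minimal polynomial of γ. From γ = √187 + √13: γ^2 = 187 + 2√(2431) + 13 = 200 + 2√(2431), so γ^2 - 200 = 2√(2431); squaring, (γ^2 - 200)^2 = 4·2431, i.e. γ^4 - 400γ^2 + 40000 - 9724 = 0, i.e. γ^4 - 400γ^2 + 30276 = 0. So γ is a root of x^4 - 400x^2 + 30276. This polynomial is irreducible over Q: it has no rational root (each ±√187 ± √13 is irrational), and any factorization into two quadratics over Q would force √(2431) ∈ Q (pairing opposite roots) or √187, √13 ∈ Q (other pairings), all impossible. Hence [Q(γ):Q] = 4 = [Q(√187, √13):Q], so Q(γ) = Q(√187, √13).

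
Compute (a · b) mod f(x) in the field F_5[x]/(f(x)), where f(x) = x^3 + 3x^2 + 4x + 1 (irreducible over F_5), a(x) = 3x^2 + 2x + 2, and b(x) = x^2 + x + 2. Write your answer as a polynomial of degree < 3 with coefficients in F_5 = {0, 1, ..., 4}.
a · b ≡ 4x + 3 (mod f(x))

Multiply in F_5[x]: a(x)·b(x) = (3x^2 + 2x + 2)·(x^2 + x + 2) = 3x^4 + x + 4. This has degree ≥ 3, so divide by f(x) over F_5: 3x^4 + x + 4 = (3x + 1)·(x^3 + 3x^2 + 4x + 1) + (4x + 3). Hence a·b ≡ 4x + 3 (mod f). (F_5[x]/(f) is a field with 5^3 = 125 elements since f is irreducible of degree 3.)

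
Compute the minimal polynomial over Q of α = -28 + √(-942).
m_α(x) = x^2 + 56x + 1726

From α + 28 = √(-942), squaring gives (α + 28)^2 = -942, i.e. α^2 + 56α + 784 = -942, so α^2 + 56α + 1726 = 0. The discriminant of x^2 + 56x + 1726 is (56)^2 - 4·(1726) = 3136 - 6904 = -3768, and 4·(-942) is not a perfect square in Q since -942 is squarefree and ≠ 1. Hence x^2 + 56x + 1726 is irreducible over Q and is the minimal polynomial of α.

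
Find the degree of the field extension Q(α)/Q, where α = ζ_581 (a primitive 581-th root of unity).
[Q(α):Q] = 492

The minimal polynomial of ζ_581 over Q is the 581-th cyclotomic polynomial Φ_581(x), which is irreducible over Q and has degree φ(581) = 492. Hence [Q(α):Q] = φ(581) = 492.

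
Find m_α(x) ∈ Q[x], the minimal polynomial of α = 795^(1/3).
m_α(x) = x^3 - 795

α satisfies α^3 = 795, so x^3 - 795 annihilates α. By the rational root test, a rational root p/q (in lowest terms) of x^3 - 795 would satisfy p^3 = 795 q^3, forcing q = 1 and p^3 = 795; but 795 is not a perfect cube, contradiction. A monic cubic over Q with no rational root is irreducible (any nontrivial factorization would include a linear factor). Hence x^3 - 795 is the minimal polynomial of α, and in particular [Q(α):Q] = 3.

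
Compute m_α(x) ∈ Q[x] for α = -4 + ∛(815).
m_α(x) = x^3 + 12x^2 + 48x - 751

Set β = α + 4 = ∛(815), so β^3 = 815. Then (α + 4)^3 - 815 = 0, i.e. α is a root of g(x) = (x + 4)^3 - 815 = x^3 + 12x^2 + 48x - 751. Since g(x) = h(x + 4) where h(x) = x^3 - 815, and h is irreducible over Q (because 815 is not a perfect cube, so h has no rational root, and a monic cubic with no rational root is irreducible), g is also irreducible (irreducibility is preserved under the substitution x → x + 4). Hence m_α(x) = x^3 + 12x^2 + 48x - 751.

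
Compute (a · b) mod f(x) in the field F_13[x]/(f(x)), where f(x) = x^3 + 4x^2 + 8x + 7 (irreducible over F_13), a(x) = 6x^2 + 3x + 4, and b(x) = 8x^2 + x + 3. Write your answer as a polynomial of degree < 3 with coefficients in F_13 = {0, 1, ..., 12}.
a · b ≡ 5x^2 + 11x + 2 (mod f(x))

Multiply in F_13[x]: a(x)·b(x) = (6x^2 + 3x + 4)·(8x^2 + x + 3) = 9x^4 + 4x^3 + x^2 + 12. This has degree ≥ 3, so divide by f(x) over F_13: 9x^4 + 4x^3 + x^2 + 12 = (9x + 7)·(x^3 + 4x^2 + 8x + 7) + (5x^2 + 11x + 2). Hence a·b ≡ 5x^2 + 11x + 2 (mod f). (F_13[x]/(f) is a field with 13^3 = 2197 elements since f is irreducible of degree 3.)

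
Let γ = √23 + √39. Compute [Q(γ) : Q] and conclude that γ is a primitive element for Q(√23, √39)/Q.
[Q(γ) : Q] = 4 (equivalently, Q(γ) = Q(√23, √39))

Obviously Q(γ) ⊆ Q(√23, √39), and [Q(√23, √39):Q] = 4 (since 23, 39 are distinct squarefree integers > 1 with 897 not a perfect square). To show equality we compute the minimal polynomial of γ. From γ = √23 + √39: γ^2 = 23 + 2√(897) + 39 = 62 + 2√(897), so γ^2 - 62 = 2√(897); squaring, (γ^2 - 62)^2 = 4·897, i.e. γ^4 - 124γ^2 + 3844 - 3588 = 0, i.e. γ^4 - 124γ^2 + 256 = 0. So γ is a root of x^4 - 124x^2 + 256. This polynomial is irreducible over Q: it has no rational root (each ±√23 ± √39 is irrational), and any factorization into two quadratics over Q would force √(897) ∈ Q (pairing opposite roots) or √23, √39 ∈ Q (other pairings), all impossible. Hence [Q(γ):Q] = 4 = [Q(√23, √39):Q], so Q(γ) = Q(√23, √39).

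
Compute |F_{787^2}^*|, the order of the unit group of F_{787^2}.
|F_{787^2}^*| = 619368

F_{787^2} has 787^2 = 619369 elements; its multiplicative group consists of all nonzero elements, so |F_{787^2}^*| = 619369 - 1 = 619368. (It is cyclic since any finite subgroup of the multiplicative group of a field is cyclic.)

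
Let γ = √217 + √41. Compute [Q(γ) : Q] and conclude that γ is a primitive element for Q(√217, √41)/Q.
[Q(γ) : Q] = 4 (equivalently, Q(γ) = Q(√217, √41))

Obviously Q(γ) ⊆ Q(√217, √41), and [Q(√217, √41):Q] = 4 (since 217, 41 are distinct squarefree integers > 1 with 8897 not a perfect square). To show equality we compute the minimal polynomial of γ. From γ = √217 + √41: γ^2 = 217 + 2√(8897) + 41 = 258 + 2√(8897), so γ^2 - 258 = 2√(8897); squaring, (γ^2 - 258)^2 = 4·8897, i.e. γ^4 - 516γ^2 + 66564 - 35588 = 0, i.e. γ^4 - 516γ^2 + 30976 = 0. So γ is a root of x^4 - 516x^2 + 30976. This polynomial is irreducible over Q: it has no rational root (each ±√217 ± √41 is irrational), and any factorization into two quadratics over Q would force √(8897) ∈ Q (pairing opposite roots) or √217, √41 ∈ Q (other pairings), all impossible. Hence [Q(γ):Q] = 4 = [Q(√217, √41):Q], so Q(γ) = Q(√217, √41).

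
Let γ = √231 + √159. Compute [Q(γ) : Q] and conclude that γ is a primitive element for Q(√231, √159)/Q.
[Q(γ) : Q] = 4 (equivalently, Q(γ) = Q(√231, √159))

Obviously Q(γ) ⊆ Q(√231, √159), and [Q(√231, √159):Q] = 4 (since 231, 159 are distinct squarefree integers > 1 with 36729 not a perfect square). To show equality we compute the minimal polynomial of γ. From γ = √231 + √159: γ^2 = 231 + 2√(36729) + 159 = 390 + 2√(36729), so γ^2 - 390 = 2√(36729); squaring, (γ^2 - 390)^2 = 4·36729, i.e. γ^4 - 780γ^2 + 152100 - 146916 = 0, i.e. γ^4 - 780γ^2 + 5184 = 0. So γ is a root of x^4 - 780x^2 + 5184. This polynomial is irreducible over Q: it has no rational root (each ±√231 ± √159 is irrational), and any factorization into two quadratics over Q would force √(36729) ∈ Q (pairing opposite roots) or √231, √159 ∈ Q (other pairings), all impossible. Hence [Q(γ):Q] = 4 = [Q(√231, √159):Q], so Q(γ) = Q(√231, √159).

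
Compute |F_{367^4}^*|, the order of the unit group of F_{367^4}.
|F_{367^4}^*| = 18141126720

F_{367^4} has 367^4 = 18141126721 elements; its multiplicative group consists of all nonzero elements, so |F_{367^4}^*| = 18141126721 - 1 = 18141126720. (It is cyclic since any finite subgroup of the multiplicative group of a field is cyclic.)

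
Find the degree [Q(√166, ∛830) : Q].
[Q(√166, ∛830) : Q] = 6

Let L = Q(√166, ∛830). Since Q(√166) ⊂ L and [Q(√166):Q] = 2, the tower law gives 2 | [L:Q]. Likewise Q(∛830) ⊂ L with [Q(∛830):Q] = 3 (because 830 is not a perfect cube), so 3 | [L:Q]. As gcd(2,3) = 1, [L:Q] is divisible by 6. Conversely L is generated over Q by √166 and ∛830, so [L:Q] ≤ 2·3 = 6. Therefore [Q(√166, ∛830) : Q] = 6.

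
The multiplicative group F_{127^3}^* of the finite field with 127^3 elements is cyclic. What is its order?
|F_{127^3}^*| = 2048382

F_{127^3} has 127^3 = 2048383 elements; its multiplicative group consists of all nonzero elements, so |F_{127^3}^*| = 2048383 - 1 = 2048382. (It is cyclic since any finite subgroup of the multiplicative group of a field is cyclic.)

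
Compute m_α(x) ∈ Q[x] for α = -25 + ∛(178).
m_α(x) = x^3 + 75x^2 + 1875x + 15447

Set β = α + 25 = ∛(178), so β^3 = 178. Then (α + 25)^3 - 178 = 0, i.e. α is a root of g(x) = (x + 25)^3 - 178 = x^3 + 75x^2 + 1875x + 15447. Since g(x) = h(x + 25) where h(x) = x^3 - 178, and h is irreducible over Q (because 178 is not a perfect cube, so h has no rational root, and a monic cubic with no rational root is irreducible), g is also irreducible (irreducibility is preserved under the substitution x → x + 25). Hence m_α(x) = x^3 + 75x^2 + 1875x + 15447.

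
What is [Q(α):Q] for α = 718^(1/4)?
[Q(α):Q] = 4

α is a root of x^4 - 718. By Eisenstein's criterion at the prime p = 2 (which divides the constant term 718 but p^2 = 4 does not, since 718 is squarefree), x^4 - 718 is irreducible over Q. Hence [Q(α):Q] = 4.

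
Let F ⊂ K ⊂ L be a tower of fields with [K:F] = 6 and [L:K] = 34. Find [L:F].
[L:F] = 204

The tower law says that for any tower of field extensions F ⊂ K ⊂ L with finite degrees, [L:F] = [L:K] · [K:F]. Here this gives [L:F] = 34 · 6 = 204.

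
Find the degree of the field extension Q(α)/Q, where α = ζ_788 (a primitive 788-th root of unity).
[Q(α):Q] = 392

The minimal polynomial of ζ_788 over Q is the 788-th cyclotomic polynomial Φ_788(x), which is irreducible over Q and has degree φ(788) = 392. Hence [Q(α):Q] = φ(788) = 392.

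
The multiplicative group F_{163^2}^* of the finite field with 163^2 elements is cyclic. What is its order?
|F_{163^2}^*| = 26568

F_{163^2} has 163^2 = 26569 elements; its multiplicative group consists of all nonzero elements, so |F_{163^2}^*| = 26569 - 1 = 26568. (It is cyclic since any finite subgroup of the multiplicative group of a field is cyclic.)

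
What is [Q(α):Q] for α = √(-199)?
[Q(α):Q] = 2

[Q(α):Q] equals the degree of the minimal polynomial of α. Here α^2 = -199 and x^2 + 199 is irreducible (d = -199 is squarefree, ≠ 1, hence not a square), so deg(m_α) = 2. Thus [Q(α):Q] = 2.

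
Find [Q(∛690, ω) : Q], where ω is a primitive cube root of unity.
[Q(∛690, ω) : Q] = 6

[Q(∛690):Q] = 3 (min poly x^3 - 690, irreducible since 690 is not a perfect cube). [Q(ω):Q] = 2 (min poly x^2 + x + 1). Since Q(∛690) ⊂ R and ω ∉ R, we have ω ∉ Q(∛690), so x^2 + x + 1 remains irreducible over Q(∛690) and [Q(∛690, ω) : Q(∛690)] = 2. By the tower law, [Q(∛690, ω) : Q] = 3 · 2 = 6. (In fact Q(∛690, ω) is the splitting field of x^3 - 690 over Q.)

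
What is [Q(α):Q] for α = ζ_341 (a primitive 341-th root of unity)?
[Q(α):Q] = 300

The minimal polynomial of ζ_341 over Q is the 341-th cyclotomic polynomial Φ_341(x), which is irreducible over Q and has degree φ(341) = 300. Hence [Q(α):Q] = φ(341) = 300.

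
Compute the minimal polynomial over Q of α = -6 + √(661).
m_α(x) = x^2 + 12x - 625

From α + 6 = √(661), squaring gives (α + 6)^2 = 661, i.e. α^2 + 12α + 36 = 661, so α^2 + 12α - 625 = 0. The discriminant of x^2 + 12x - 625 is (12)^2 - 4·(-625) = 144 + 2500 = 2644, and 4·(661) is not a perfect square in Q since 661 is squarefree and ≠ 1. Hence x^2 + 12x - 625 is irreducible over Q and is the minimal polynomial of α.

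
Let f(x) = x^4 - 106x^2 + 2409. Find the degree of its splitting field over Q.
[K : Q] = 4

Solving the quadratic in x^2: x^2 = (106 ± √(106^2 - 4·2409))/2 = (106 ± √1600)/2 = (106 ± 40)/2, giving x^2 = 73 or x^2 = 33. So f(x) = (x^2 - 73)(x^2 - 33) and the roots of f are ±√73, ±√33. Hence the splitting field is K = Q(√73, √33). Since 73 and 33 are distinct squarefree integers > 1, their product 2409 is not a perfect square, so √33 ∉ Q(√73). By the tower law [K:Q] = [Q(√73,√33):Q(√73)] · [Q(√73):Q] = 2 · 2 = 4.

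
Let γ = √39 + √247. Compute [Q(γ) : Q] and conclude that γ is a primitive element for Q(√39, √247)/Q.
[Q(γ) : Q] = 4 (equivalently, Q(γ) = Q(√39, √247))

Obviously Q(γ) ⊆ Q(√39, √247), and [Q(√39, √247):Q] = 4 (since 39, 247 are distinct squarefree integers > 1 with 9633 not a perfect square). To show equality we compute the minimal polynomial of γ. From γ = √39 + √247: γ^2 = 39 + 2√(9633) + 247 = 286 + 2√(9633), so γ^2 - 286 = 2√(9633); squaring, (γ^2 - 286)^2 = 4·9633, i.e. γ^4 - 572γ^2 + 81796 - 38532 = 0, i.e. γ^4 - 572γ^2 + 43264 = 0. So γ is a root of x^4 - 572x^2 + 43264. This polynomial is irreducible over Q: it has no rational root (each ±√39 ± √247 is irrational), and any factorization into two quadratics over Q would force √(9633) ∈ Q (pairing opposite roots) or √39, √247 ∈ Q (other pairings), all impossible. Hence [Q(γ):Q] = 4 = [Q(√39, √247):Q], so Q(γ) = Q(√39, √247).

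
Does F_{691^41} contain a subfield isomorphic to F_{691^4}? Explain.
No: F_{691^4} is not a subfield of F_{691^41}

F_{p^m} embeds in F_{p^n} iff m | n. Here 4 ∤ 41 (since 41 = 10·4 + 1 with remainder 1 ≠ 0), so F_{691^4} is not a subfield of F_{691^41}. Equivalently: if it were, the tower law would give 4 = [F_{691^4}:F_691] dividing [F_{691^41}:F_691] = 41, contradiction.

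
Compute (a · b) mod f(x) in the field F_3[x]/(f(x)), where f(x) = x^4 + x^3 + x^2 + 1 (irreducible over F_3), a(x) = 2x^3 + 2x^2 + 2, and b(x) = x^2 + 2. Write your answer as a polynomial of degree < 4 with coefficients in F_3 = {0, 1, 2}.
a · b ≡ 2x^3 + x + 1 (mod f(x))

Multiply in F_3[x]: a(x)·b(x) = (2x^3 + 2x^2 + 2)·(x^2 + 2) = 2x^5 + 2x^4 + x^3 + 1. This has degree ≥ 4, so divide by f(x) over F_3: 2x^5 + 2x^4 + x^3 + 1 = (2x)·(x^4 + x^3 + x^2 + 1) + (2x^3 + x + 1). Hence a·b ≡ 2x^3 + x + 1 (mod f). (F_3[x]/(f) is a field with 3^4 = 81 elements since f is irreducible of degree 4.)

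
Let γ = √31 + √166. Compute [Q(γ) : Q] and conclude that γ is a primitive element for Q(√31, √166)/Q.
[Q(γ) : Q] = 4 (equivalently, Q(γ) = Q(√31, √166))

Obviously Q(γ) ⊆ Q(√31, √166), and [Q(√31, √166):Q] = 4 (since 31, 166 are distinct squarefree integers > 1 with 5146 not a perfect square). To show equality we compute the minimal polynomial of γ. From γ = √31 + √166: γ^2 = 31 + 2√(5146) + 166 = 197 + 2√(5146), so γ^2 - 197 = 2√(5146); squaring, (γ^2 - 197)^2 = 4·5146, i.e. γ^4 - 394γ^2 + 38809 - 20584 = 0, i.e. γ^4 - 394γ^2 + 18225 = 0. So γ is a root of x^4 - 394x^2 + 18225. This polynomial is irreducible over Q: it has no rational root (each ±√31 ± √166 is irrational), and any factorization into two quadratics over Q would force √(5146) ∈ Q (pairing opposite roots) or √31, √166 ∈ Q (other pairings), all impossible. Hence [Q(γ):Q] = 4 = [Q(√31, √166):Q], so Q(γ) = Q(√31, √166).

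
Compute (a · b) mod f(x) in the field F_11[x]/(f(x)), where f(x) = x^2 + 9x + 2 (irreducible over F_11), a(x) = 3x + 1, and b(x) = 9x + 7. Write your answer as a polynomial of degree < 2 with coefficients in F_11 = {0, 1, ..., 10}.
a · b ≡ 7x + 8 (mod f(x))

Multiply in F_11[x]: a(x)·b(x) = (3x + 1)·(9x + 7) = 5x^2 + 8x + 7. This has degree ≥ 2, so divide by f(x) over F_11: 5x^2 + 8x + 7 = (5)·(x^2 + 9x + 2) + (7x + 8). Hence a·b ≡ 7x + 8 (mod f). (F_11[x]/(f) is a field with 11^2 = 121 elements since f is irreducible of degree 2.)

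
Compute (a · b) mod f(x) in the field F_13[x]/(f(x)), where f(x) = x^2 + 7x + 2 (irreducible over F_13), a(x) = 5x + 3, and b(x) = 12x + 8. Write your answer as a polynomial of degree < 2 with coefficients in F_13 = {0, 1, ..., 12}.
a · b ≡ 7x + 8 (mod f(x))

Multiply in F_13[x]: a(x)·b(x) = (5x + 3)·(12x + 8) = 8x^2 + 11x + 11. This has degree ≥ 2, so divide by f(x) over F_13: 8x^2 + 11x + 11 = (8)·(x^2 + 7x + 2) + (7x + 8). Hence a·b ≡ 7x + 8 (mod f). (F_13[x]/(f) is a field with 13^2 = 169 elements since f is irreducible of degree 2.)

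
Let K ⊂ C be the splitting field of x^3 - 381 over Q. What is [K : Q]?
[K : Q] = 6

The roots of x^3 - 381 are ∛381, ω∛381, ω^2∛381 where ω = e^(2πi/3) is a primitive cube root of unity, so K = Q(∛381, ω). Now [Q(∛381):Q] = 3 (since 381 is not a perfect cube, x^3 - 381 is irreducible) and [Q(ω):Q] = 2. Both 2 and 3 divide [K:Q], and [K:Q] ≤ 3·2 = 6, so [K:Q] = 6. (Equivalently: Q(∛381) ⊂ R but ω ∉ R, so [K : Q(∛381)] = 2.)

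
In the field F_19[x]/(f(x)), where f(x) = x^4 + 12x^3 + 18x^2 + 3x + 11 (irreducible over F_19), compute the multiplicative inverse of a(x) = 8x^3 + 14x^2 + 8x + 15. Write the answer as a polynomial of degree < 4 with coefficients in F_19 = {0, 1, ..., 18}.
a(x)^(-1) ≡ x^3 + 12x^2 + x + 5 (mod f(x))

Since f is irreducible over F_19, F_19[x]/(f) is a field and a(x) ≠ 0 has an inverse. Apply the extended Euclidean algorithm to f(x) and a(x) in F_19[x]: f(x) = (12x + 9)·a(x) + (5x^2 + 17x + 9);  a(x) = (13x + 8)·(5x^2 + 17x + 9) + (2x);  (5x^2 + 17x + 9) = (12x + 18)·(2x) + (9). The last nonzero remainder is the constant 9 = gcd(f, a) in F_19. Back-substituting through the division chain expresses 9 = s(x)·a(x) + t(x)·f(x) with s(x) ≡ 9x^3 + 13x^2 + 9x + 7 (mod f), so (9x^3 + 13x^2 + 9x + 7)·a(x) ≡ 9 (mod f). Multiplying by 9^(-1) ≡ 17 in F_19 gives a(x)^(-1) ≡ 17·(9x^3 + 13x^2 + 9x + 7) ≡ x^3 + 12x^2 + x + 5 (mod f). Check: (8x^3 + 14x^2 + 8x + 15)·(x^3 + 12x^2 + x + 5) = 8x^6 + 15x^5 + 13x^4 + 13x^3 + 11x^2 + 17x + 18 ≡ 1 (mod x^4 + 12x^3 + 18x^2 + 3x + 11).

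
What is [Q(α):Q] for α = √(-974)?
[Q(α):Q] = 2

[Q(α):Q] equals the degree of the minimal polynomial of α. Here α^2 = -974 and x^2 + 974 is irreducible (d = -974 is squarefree, ≠ 1, hence not a square), so deg(m_α) = 2. Thus [Q(α):Q] = 2.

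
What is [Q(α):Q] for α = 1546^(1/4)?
[Q(α):Q] = 4

α is a root of x^4 - 1546. By Eisenstein's criterion at the prime p = 2 (which divides the constant term 1546 but p^2 = 4 does not, since 1546 is squarefree), x^4 - 1546 is irreducible over Q. Hence [Q(α):Q] = 4.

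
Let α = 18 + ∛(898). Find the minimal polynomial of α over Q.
m_α(x) = x^3 - 54x^2 + 972x - 6730

Set β = α - 18 = ∛(898), so β^3 = 898. Then (α - 18)^3 - 898 = 0, i.e. α is a root of g(x) = (x - 18)^3 - 898 = x^3 - 54x^2 + 972x - 6730. Since g(x) = h(x - 18) where h(x) = x^3 - 898, and h is irreducible over Q (because 898 is not a perfect cube, so h has no rational root, and a monic cubic with no rational root is irreducible), g is also irreducible (irreducibility is preserved under the substitution x → x - 18). Hence m_α(x) = x^3 - 54x^2 + 972x - 6730.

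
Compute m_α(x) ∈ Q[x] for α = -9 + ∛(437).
m_α(x) = x^3 + 27x^2 + 243x + 292

Set β = α + 9 = ∛(437), so β^3 = 437. Then (α + 9)^3 - 437 = 0, i.e. α is a root of g(x) = (x + 9)^3 - 437 = x^3 + 27x^2 + 243x + 292. Since g(x) = h(x + 9) where h(x) = x^3 - 437, and h is irreducible over Q (because 437 is not a perfect cube, so h has no rational root, and a monic cubic with no rational root is irreducible), g is also irreducible (irreducibility is preserved under the substitution x → x + 9). Hence m_α(x) = x^3 + 27x^2 + 243x + 292.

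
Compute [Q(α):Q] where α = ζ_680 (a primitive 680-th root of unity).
[Q(α):Q] = 256

The minimal polynomial of ζ_680 over Q is the 680-th cyclotomic polynomial Φ_680(x), which is irreducible over Q and has degree φ(680) = 256. Hence [Q(α):Q] = φ(680) = 256.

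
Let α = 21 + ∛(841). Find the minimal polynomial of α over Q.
m_α(x) = x^3 - 63x^2 + 1323x - 10102

Set β = α - 21 = ∛(841), so β^3 = 841. Then (α - 21)^3 - 841 = 0, i.e. α is a root of g(x) = (x - 21)^3 - 841 = x^3 - 63x^2 + 1323x - 10102. Since g(x) = h(x - 21) where h(x) = x^3 - 841, and h is irreducible over Q (because 841 is not a perfect cube, so h has no rational root, and a monic cubic with no rational root is irreducible), g is also irreducible (irreducibility is preserved under the substitution x → x - 21). Hence m_α(x) = x^3 - 63x^2 + 1323x - 10102.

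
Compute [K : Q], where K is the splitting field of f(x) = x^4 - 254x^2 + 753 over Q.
[K : Q] = 4

Solving the quadratic in x^2: x^2 = (254 ± √(254^2 - 4·753))/2 = (254 ± √61504)/2 = (254 ± 248)/2, giving x^2 = 251 or x^2 = 3. So f(x) = (x^2 - 251)(x^2 - 3) and the roots of f are ±√251, ±√3. Hence the splitting field is K = Q(√251, √3). Since 251 and 3 are distinct squarefree integers > 1, their product 753 is not a perfect square, so √3 ∉ Q(√251). By the tower law [K:Q] = [Q(√251,√3):Q(√251)] · [Q(√251):Q] = 2 · 2 = 4.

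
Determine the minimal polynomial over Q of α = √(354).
m_α(x) = x^2 - 354

α satisfies α^2 - 354 = 0, so x^2 - 354 annihilates α. Since d = 354 is squarefree and ≠ 1, it is not a perfect square in Q, so x^2 - 354 has no rational root and is therefore irreducible over Q (a degree-2 polynomial over a field is irreducible iff it has no root). Hence m_α(x) = x^2 - 354.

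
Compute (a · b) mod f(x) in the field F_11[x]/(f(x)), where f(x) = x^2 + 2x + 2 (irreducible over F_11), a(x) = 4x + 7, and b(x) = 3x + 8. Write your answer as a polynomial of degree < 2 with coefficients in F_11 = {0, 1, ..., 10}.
a · b ≡ 7x + 10 (mod f(x))

Multiply in F_11[x]: a(x)·b(x) = (4x + 7)·(3x + 8) = x^2 + 9x + 1. This has degree ≥ 2, so divide by f(x) over F_11: x^2 + 9x + 1 = (1)·(x^2 + 2x + 2) + (7x + 10). Hence a·b ≡ 7x + 10 (mod f). (F_11[x]/(f) is a field with 11^2 = 121 elements since f is irreducible of degree 2.)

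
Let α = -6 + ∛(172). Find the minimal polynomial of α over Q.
m_α(x) = x^3 + 18x^2 + 108x + 44

Set β = α + 6 = ∛(172), so β^3 = 172. Then (α + 6)^3 - 172 = 0, i.e. α is a root of g(x) = (x + 6)^3 - 172 = x^3 + 18x^2 + 108x + 44. Since g(x) = h(x + 6) where h(x) = x^3 - 172, and h is irreducible over Q (because 172 is not a perfect cube, so h has no rational root, and a monic cubic with no rational root is irreducible), g is also irreducible (irreducibility is preserved under the substitution x → x + 6). Hence m_α(x) = x^3 + 18x^2 + 108x + 44.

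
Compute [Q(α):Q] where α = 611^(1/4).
[Q(α):Q] = 4

α is a root of x^4 - 611. By Eisenstein's criterion at the prime p = 13 (which divides the constant term 611 but p^2 = 169 does not, since 611 is squarefree), x^4 - 611 is irreducible over Q. Hence [Q(α):Q] = 4.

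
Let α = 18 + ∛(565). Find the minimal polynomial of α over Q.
m_α(x) = x^3 - 54x^2 + 972x - 6397

Set β = α - 18 = ∛(565), so β^3 = 565. Then (α - 18)^3 - 565 = 0, i.e. α is a root of g(x) = (x - 18)^3 - 565 = x^3 - 54x^2 + 972x - 6397. Since g(x) = h(x - 18) where h(x) = x^3 - 565, and h is irreducible over Q (because 565 is not a perfect cube, so h has no rational root, and a monic cubic with no rational root is irreducible), g is also irreducible (irreducibility is preserved under the substitution x → x - 18). Hence m_α(x) = x^3 - 54x^2 + 972x - 6397.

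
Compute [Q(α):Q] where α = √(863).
[Q(α):Q] = 2

[Q(α):Q] equals the degree of the minimal polynomial of α. Here α^2 = 863 and x^2 - 863 is irreducible (d = 863 is squarefree, ≠ 1, hence not a square), so deg(m_α) = 2. Thus [Q(α):Q] = 2.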